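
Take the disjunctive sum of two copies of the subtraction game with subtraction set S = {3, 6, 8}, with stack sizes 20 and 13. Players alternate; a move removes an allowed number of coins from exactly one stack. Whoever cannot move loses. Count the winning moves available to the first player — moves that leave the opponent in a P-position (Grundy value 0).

All stacks use S = {3, 6, 8}:
G(0) = 0
G(1) = mex{} = 0
G(2) = mex{} = 0
G(3) = mex{0} = 1
G(4) = mex{0} = 1
G(5) = mex{0} = 1
G(6) = mex{1,0} = 2
G(7) = mex{1,0} = 2
G(8) = mex{1,0,0} = 2
G(9) = mex{2,1,0} = 3
G(10) = mex{2,1,0} = 3
G(11) = mex{2,1,1} = 0
G(12) = mex{3,2,1} = 0
G(13) = mex{3,2,1} = 0
G(14) = mex{0,2,2} = 1
G(15) = mex{0,3,2} = 1
G(16) = mex{0,3,2} = 1
G(17) = mex{1,0,3} = 2
G(18) = mex{1,0,3} = 2
G(19) = mex{1,0,0} = 2
G(20) = mex{2,1,0} = 3
Stack A: G(20) = 3.
Stack B: G(13) = 0.
Combined Grundy value = 3 ⊕ 0 = 3.
A winning move leaves total XOR = 0, i.e. changes one component's Grundy value g to g ⊕ X where X is the current total.
Stack A: need g' = 3⊕3 = 0. Options: 20−3→G=2, 20−6→G=1, 20−8→G=0. Hits: 1.
Stack B: need g' = 0⊕3 = 3. Options: 13−3→G=3, 13−6→G=2, 13−8→G=1. Hits: 1.

2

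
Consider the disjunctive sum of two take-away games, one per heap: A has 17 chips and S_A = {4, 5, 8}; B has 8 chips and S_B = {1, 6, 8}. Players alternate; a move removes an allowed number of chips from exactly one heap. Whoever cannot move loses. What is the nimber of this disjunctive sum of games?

Heap A, S = {4, 5, 8}:
G(0) = 0
G(1) = mex{} = 0
G(2) = mex{} = 0
G(3) = mex{} = 0
G(4) = mex{0} = 1
G(5) = mex{0,0} = 1
G(6) = mex{0,0} = 1
G(7) = mex{0,0} = 1
G(8) = mex{1,0,0} = 2
G(9) = mex{1,1,0} = 2
G(10) = mex{1,1,0} = 2
G(11) = mex{1,1,0} = 2
G(12) = mex{2,1,1} = 0
G(13) = mex{2,2,1} = 0
G(14) = mex{2,2,1} = 0
G(15) = mex{2,2,1} = 0
G(16) = mex{0,2,2} = 1
G(17) = mex{0,0,2} = 1
G_A(17) = 1.
Heap B, S = {1, 6, 8}:
G(0) = 0
G(1) = mex{0} = 1
G(2) = mex{1} = 0
G(3) = mex{0} = 1
G(4) = mex{1} = 0
G(5) = mex{0} = 1
G(6) = mex{1,0} = 2
G(7) = mex{2,1} = 0
G(8) = mex{0,0,0} = 1
G_B(8) = 1.
Combined Grundy value = 1 ⊕ 1 = 0.

0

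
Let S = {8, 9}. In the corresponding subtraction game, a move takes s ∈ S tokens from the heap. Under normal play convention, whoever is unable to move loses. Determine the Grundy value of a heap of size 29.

G(0) = 0
G(1) = mex{} = 0
G(2) = mex{} = 0
G(3) = mex{} = 0
G(4) = mex{} = 0
G(5) = mex{} = 0
G(6) = mex{} = 0
G(7) = mex{} = 0
G(8) = mex{0} = 1
G(9) = mex{0,0} = 1
G(10) = mex{0,0} = 1
G(11) = mex{0,0} = 1
G(12) = mex{0,0} = 1
G(13) = mex{0,0} = 1
G(14) = mex{0,0} = 1
G(15) = mex{0,0} = 1
G(16) = mex{1,0} = 2
G(17) = mex{1,1} = 0
G(18) = mex{1,1} = 0
G(19) = mex{1,1} = 0
G(20) = mex{1,1} = 0
G(21) = mex{1,1} = 0
G(22) = mex{1,1} = 0
G(23) = mex{1,1} = 0
G(24) = mex{2,1} = 0
G(25) = mex{0,2} = 1
G(26) = mex{0,0} = 1
G(27) = mex{0,0} = 1
G(28) = mex{0,0} = 1
G(29) = mex{0,0} = 1

1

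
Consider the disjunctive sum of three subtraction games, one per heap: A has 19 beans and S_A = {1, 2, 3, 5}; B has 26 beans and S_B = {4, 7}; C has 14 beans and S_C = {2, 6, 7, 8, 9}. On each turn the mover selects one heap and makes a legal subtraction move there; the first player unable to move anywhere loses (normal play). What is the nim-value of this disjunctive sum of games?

Heap A, S = {1, 2, 3, 5}:
n :  0  1  2  3  4  5  6  7  8  9 10 11 12 13 14 15 16 17 18 19
G :  0  1  2  3  0  1  2  3  0  1  2  3  0  1  2  3  0  1  2  3
G_A(19) = 3.
Heap B, S = {4, 7}:
n :  0  1  2  3  4  5  6  7  8  9 10 11 12 13 14 15 16 17 18 19 20 21 22 23 24 25 26
G :  0  0  0  0  1  1  1  1  2  2  2  0  0  0  0  1  1  1  1  2  2  2  0  0  0  0  1
G_B(26) = 1.
Heap C, S = {2, 6, 7, 8, 9}:
G(0) = 0
G(1) = mex{} = 0
G(2) = mex{0} = 1
G(3) = mex{0} = 1
G(4) = mex{1} = 0
G(5) = mex{1} = 0
G(6) = mex{0,0} = 1
G(7) = mex{0,0,0} = 1
G(8) = mex{1,1,0,0} = 2
G(9) = mex{1,1,1,0,0} = 2
G(10) = mex{2,0,1,1,0} = 3
G(11) = mex{2,0,0,1,1} = 3
G(12) = mex{3,1,0,0,1} = 2
G(13) = mex{3,1,1,0,0} = 2
G(14) = mex{2,2,1,1,0} = 3
G_C(14) = 3.
Combined Grundy value = 3 ⊕ 1 ⊕ 3 = 1.

1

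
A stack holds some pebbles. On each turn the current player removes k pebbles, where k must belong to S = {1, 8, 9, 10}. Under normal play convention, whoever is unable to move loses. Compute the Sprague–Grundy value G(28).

3

n :  0  1  2  3  4  5  6  7  8  9 10 11 12 13 14 15 16 17 18 19 20 21 22 23 24 25 26 27 28
G :  0  1  0  1  0  1  0  1  2  3  2  3  2  3  2  3  4  0  1  0  1  0  1  0  1  2  3  2  3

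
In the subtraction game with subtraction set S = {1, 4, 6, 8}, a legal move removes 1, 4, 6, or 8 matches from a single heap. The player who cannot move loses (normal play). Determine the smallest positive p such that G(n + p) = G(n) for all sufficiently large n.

12

G(0) = 0
G(1) = mex{0} = 1
G(2) = mex{1} = 0
G(3) = mex{0} = 1
G(4) = mex{1,0} = 2
G(5) = mex{2,1} = 0
G(6) = mex{0,0,0} = 1
G(7) = mex{1,1,1} = 0
G(8) = mex{0,2,0,0} = 1
G(9) = mex{1,0,1,1} = 2
G(10) = mex{2,1,2,0} = 3
G(11) = mex{3,0,0,1} = 2
G(12) = mex{2,1,1,2} = 0
G(13) = mex{0,2,0,0} = 1
G(14) = mex{1,3,1,1} = 0
G(15) = mex{0,2,2,0} = 1
G(16) = mex{1,0,3,1} = 2
G(17) = mex{2,1,2,2} = 0
G(18) = mex{0,0,0,3} = 1
G(19) = mex{1,1,1,2} = 0
G(20) = mex{0,2,0,0} = 1
G(21) = mex{1,0,1,1} = 2
G(22) = mex{2,1,2,0} = 3
G(23) = mex{3,0,0,1} = 2
G(24) = mex{2,1,1,2} = 0
G(25) = mex{0,2,0,0} = 1
G(n+12) = G(n) holds for n = 0,…,7 (a full window of length max(S) = 8), so the sequence is purely periodic with period 12.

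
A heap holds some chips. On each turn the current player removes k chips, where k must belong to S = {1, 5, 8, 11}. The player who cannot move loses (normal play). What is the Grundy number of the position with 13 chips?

n :  0  1  2  3  4  5  6  7  8  9 10 11 12 13
G :  0  1  0  1  0  1  0  1  2  3  2  3  2  3

3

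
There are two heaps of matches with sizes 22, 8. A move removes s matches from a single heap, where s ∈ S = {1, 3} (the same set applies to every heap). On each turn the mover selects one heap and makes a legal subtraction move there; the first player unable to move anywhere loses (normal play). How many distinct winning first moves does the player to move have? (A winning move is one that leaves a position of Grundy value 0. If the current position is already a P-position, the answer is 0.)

0

All heaps use S = {1, 3}:
n :  0  1  2  3  4  5  6  7  8  9 10 11 12 13 14 15 16 17 18 19 20 21 22
G :  0  1  0  1  0  1  0  1  0  1  0  1  0  1  0  1  0  1  0  1  0  1  0
Heap A: G(22) = 0.
Heap B: G(8) = 0.
Combined Grundy value = 0 ⊕ 0 = 0.
A winning move leaves total XOR = 0, i.e. changes one component's Grundy value g to g ⊕ X where X is the current total.
Heap A: target g' = 0⊕0 = 0, but every legal move changes the Grundy value (mex property), so 0 moves.
Heap B: target g' = 0⊕0 = 0, but every legal move changes the Grundy value (mex property), so 0 moves.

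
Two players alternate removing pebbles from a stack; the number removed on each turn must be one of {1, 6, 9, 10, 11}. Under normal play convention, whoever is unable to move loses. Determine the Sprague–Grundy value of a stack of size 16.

n :  0  1  2  3  4  5  6  7  8  9 10 11 12 13 14 15 16
G :  0  1  0  1  0  1  2  0  1  2  3  2  3  2  3  4  5

5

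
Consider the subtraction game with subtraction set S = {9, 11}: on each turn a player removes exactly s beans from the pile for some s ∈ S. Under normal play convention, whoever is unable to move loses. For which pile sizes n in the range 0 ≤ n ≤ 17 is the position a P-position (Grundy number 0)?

0, 1, 2, 3, 4, 5, 6, 7, 8

n :  0  1  2  3  4  5  6  7  8  9 10 11 12 13 14 15 16 17
G :  0  0  0  0  0  0  0  0  0  1  1  1  1  1  1  1  1  1
P-positions are exactly the n with G(n) = 0.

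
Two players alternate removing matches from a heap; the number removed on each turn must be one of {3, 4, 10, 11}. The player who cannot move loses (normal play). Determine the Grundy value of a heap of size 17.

n :  0  1  2  3  4  5  6  7  8  9 10 11 12 13 14 15 16 17
G :  0  0  0  1  1  1  2  0  0  0  1  1  1  2  0  0  0  1

1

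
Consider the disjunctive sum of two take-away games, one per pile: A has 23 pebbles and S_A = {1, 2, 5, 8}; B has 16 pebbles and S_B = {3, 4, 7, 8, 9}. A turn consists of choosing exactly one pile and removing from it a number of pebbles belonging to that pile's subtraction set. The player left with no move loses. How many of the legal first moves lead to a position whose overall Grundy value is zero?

Pile A, S = {1, 2, 5, 8}:
n :  0  1  2  3  4  5  6  7  8  9 10 11 12 13 14 15 16 17 18 19 20 21 22 23
G :  0  1  2  0  1  2  0  1  2  0  1  2  0  1  2  0  1  2  0  1  2  0  1  2
G_A(23) = 2.
Pile B, S = {3, 4, 7, 8, 9}:
G(0) = 0
G(1) = mex{} = 0
G(2) = mex{} = 0
G(3) = mex{0} = 1
G(4) = mex{0,0} = 1
G(5) = mex{0,0} = 1
G(6) = mex{1,0} = 2
G(7) = mex{1,1,0} = 2
G(8) = mex{1,1,0,0} = 2
G(9) = mex{2,1,0,0,0} = 3
G(10) = mex{2,2,1,0,0} = 3
G(11) = mex{2,2,1,1,0} = 3
G(12) = mex{3,2,1,1,1} = 0
G(13) = mex{3,3,2,1,1} = 0
G(14) = mex{3,3,2,2,1} = 0
G(15) = mex{0,3,2,2,2} = 1
G(16) = mex{0,0,3,2,2} = 1
G_B(16) = 1.
Combined Grundy value = 2 ⊕ 1 = 3.
A winning move leaves total XOR = 0, i.e. changes one component's Grundy value g to g ⊕ X where X is the current total.
Pile A: need g' = 2⊕3 = 1. Options: 23−1→G=1, 23−2→G=0, 23−5→G=0, 23−8→G=0. Hits: 1.
Pile B: need g' = 1⊕3 = 2. Options: 16−3→G=0, 16−4→G=0, 16−7→G=3, 16−8→G=2, 16−9→G=2. Hits: 2.

3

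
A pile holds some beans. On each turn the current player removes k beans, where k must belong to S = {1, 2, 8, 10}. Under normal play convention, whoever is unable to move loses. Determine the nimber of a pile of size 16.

n :  0  1  2  3  4  5  6  7  8  9 10 11 12 13 14 15 16
G :  0  1  2  0  1  2  0  1  2  0  1  2  0  1  2  0  1

1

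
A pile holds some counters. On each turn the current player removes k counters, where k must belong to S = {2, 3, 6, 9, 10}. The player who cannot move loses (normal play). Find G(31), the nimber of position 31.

1

G(0) = 0
G(1) = mex{} = 0
G(2) = mex{0} = 1
G(3) = mex{0,0} = 1
G(4) = mex{1,0} = 2
G(5) = mex{1,1} = 0
G(6) = mex{2,1,0} = 3
G(7) = mex{0,2,0} = 1
G(8) = mex{3,0,1} = 2
G(9) = mex{1,3,1,0} = 2
G(10) = mex{2,1,2,0,0} = 3
G(11) = mex{2,2,0,1,0} = 3
G(12) = mex{3,2,3,1,1} = 0
G(13) = mex{3,3,1,2,1} = 0
G(14) = mex{0,3,2,0,2} = 1
G(15) = mex{0,0,2,3,0} = 1
G(16) = mex{1,0,3,1,3} = 2
G(17) = mex{1,1,3,2,1} = 0
G(18) = mex{2,1,0,2,2} = 3
G(19) = mex{0,2,0,3,2} = 1
G(20) = mex{3,0,1,3,3} = 2
G(21) = mex{1,3,1,0,3} = 2
G(22) = mex{2,1,2,0,0} = 3
G(23) = mex{2,2,0,1,0} = 3
G(24) = mex{3,2,3,1,1} = 0
G(25) = mex{3,3,1,2,1} = 0
G(26) = mex{0,3,2,0,2} = 1
G(27) = mex{0,0,2,3,0} = 1
G(28) = mex{1,0,3,1,3} = 2
G(29) = mex{1,1,3,2,1} = 0
G(30) = mex{2,1,0,2,2} = 3
G(31) = mex{0,2,0,3,2} = 1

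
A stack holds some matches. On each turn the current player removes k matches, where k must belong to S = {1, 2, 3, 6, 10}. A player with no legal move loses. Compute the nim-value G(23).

3

G(0) = 0
G(1) = mex{0} = 1
G(2) = mex{1,0} = 2
G(3) = mex{2,1,0} = 3
G(4) = mex{3,2,1} = 0
G(5) = mex{0,3,2} = 1
G(6) = mex{1,0,3,0} = 2
G(7) = mex{2,1,0,1} = 3
G(8) = mex{3,2,1,2} = 0
G(9) = mex{0,3,2,3} = 1
G(10) = mex{1,0,3,0,0} = 2
G(11) = mex{2,1,0,1,1} = 3
G(12) = mex{3,2,1,2,2} = 0
G(13) = mex{0,3,2,3,3} = 1
G(14) = mex{1,0,3,0,0} = 2
G(15) = mex{2,1,0,1,1} = 3
G(16) = mex{3,2,1,2,2} = 0
G(17) = mex{0,3,2,3,3} = 1
G(18) = mex{1,0,3,0,0} = 2
G(19) = mex{2,1,0,1,1} = 3
G(20) = mex{3,2,1,2,2} = 0
G(21) = mex{0,3,2,3,3} = 1
G(22) = mex{1,0,3,0,0} = 2
G(23) = mex{2,1,0,1,1} = 3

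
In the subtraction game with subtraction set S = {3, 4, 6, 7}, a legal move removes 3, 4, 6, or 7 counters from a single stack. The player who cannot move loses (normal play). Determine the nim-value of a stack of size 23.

1

G(0) = 0
G(1) = mex{} = 0
G(2) = mex{} = 0
G(3) = mex{0} = 1
G(4) = mex{0,0} = 1
G(5) = mex{0,0} = 1
G(6) = mex{1,0,0} = 2
G(7) = mex{1,1,0,0} = 2
G(8) = mex{1,1,0,0} = 2
G(9) = mex{2,1,1,0} = 3
G(10) = mex{2,2,1,1} = 0
G(11) = mex{2,2,1,1} = 0
G(12) = mex{3,2,2,1} = 0
G(13) = mex{0,3,2,2} = 1
G(14) = mex{0,0,2,2} = 1
G(15) = mex{0,0,3,2} = 1
G(16) = mex{1,0,0,3} = 2
G(17) = mex{1,1,0,0} = 2
G(18) = mex{1,1,0,0} = 2
G(19) = mex{2,1,1,0} = 3
G(20) = mex{2,2,1,1} = 0
G(21) = mex{2,2,1,1} = 0
G(22) = mex{3,2,2,1} = 0
G(23) = mex{0,3,2,2} = 1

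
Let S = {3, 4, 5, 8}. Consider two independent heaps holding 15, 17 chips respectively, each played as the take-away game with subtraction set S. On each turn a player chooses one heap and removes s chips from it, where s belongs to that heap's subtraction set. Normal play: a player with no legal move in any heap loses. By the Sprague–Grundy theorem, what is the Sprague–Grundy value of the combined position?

3

All heaps use S = {3, 4, 5, 8}:
n :  0  1  2  3  4  5  6  7  8  9 10 11 12 13 14 15 16 17
G :  0  0  0  1  1  1  2  2  2  3  3  0  0  0  1  1  1  2
Heap A: G(15) = 1.
Heap B: G(17) = 2.
Combined Grundy value = 1 ⊕ 2 = 3.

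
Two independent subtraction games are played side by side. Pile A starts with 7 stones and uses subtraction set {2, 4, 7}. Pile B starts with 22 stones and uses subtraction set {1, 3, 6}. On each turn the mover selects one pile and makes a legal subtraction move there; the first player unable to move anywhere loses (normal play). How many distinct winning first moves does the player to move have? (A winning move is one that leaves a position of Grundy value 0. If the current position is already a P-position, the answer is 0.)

2

Pile A, S = {2, 4, 7}:
G(0) = 0
G(1) = mex{} = 0
G(2) = mex{0} = 1
G(3) = mex{0} = 1
G(4) = mex{1,0} = 2
G(5) = mex{1,0} = 2
G(6) = mex{2,1} = 0
G(7) = mex{2,1,0} = 3
G_A(7) = 3.
Pile B, S = {1, 3, 6}:
G(0) = 0
G(1) = mex{0} = 1
G(2) = mex{1} = 0
G(3) = mex{0,0} = 1
G(4) = mex{1,1} = 0
G(5) = mex{0,0} = 1
G(6) = mex{1,1,0} = 2
G(7) = mex{2,0,1} = 3
G(8) = mex{3,1,0} = 2
G(9) = mex{2,2,1} = 0
G(10) = mex{0,3,0} = 1
G(11) = mex{1,2,1} = 0
G(12) = mex{0,0,2} = 1
G(13) = mex{1,1,3} = 0
G(14) = mex{0,0,2} = 1
G(15) = mex{1,1,0} = 2
G(16) = mex{2,0,1} = 3
G(17) = mex{3,1,0} = 2
G(18) = mex{2,2,1} = 0
G(19) = mex{0,3,0} = 1
G(20) = mex{1,2,1} = 0
G(21) = mex{0,0,2} = 1
G(22) = mex{1,1,3} = 0
G_B(22) = 0.
Combined Grundy value = 3 ⊕ 0 = 3.
A winning move leaves total XOR = 0, i.e. changes one component's Grundy value g to g ⊕ X where X is the current total.
Pile A: need g' = 3⊕3 = 0. Options: 7−2→G=2, 7−4→G=1, 7−7→G=0. Hits: 1.
Pile B: need g' = 0⊕3 = 3. Options: 22−1→G=1, 22−3→G=1, 22−6→G=3. Hits: 1.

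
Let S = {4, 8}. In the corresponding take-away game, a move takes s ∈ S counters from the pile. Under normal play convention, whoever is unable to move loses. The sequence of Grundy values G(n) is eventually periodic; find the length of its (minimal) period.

n :  0  1  2  3  4  5  6  7  8  9 10 11 12 13 14 15 16 17 18 19 20 21 22 23 24 25
G :  0  0  0  0  1  1  1  1  2  2  2  2  0  0  0  0  1  1  1  1  2  2  2  2  0  0
G(n+12) = G(n) holds for n = 0,…,7 (a full window of length max(S) = 8), so the sequence is purely periodic with period 12.

12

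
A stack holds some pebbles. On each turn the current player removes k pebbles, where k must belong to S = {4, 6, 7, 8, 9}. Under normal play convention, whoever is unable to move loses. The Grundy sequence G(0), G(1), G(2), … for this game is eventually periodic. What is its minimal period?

13

G(0) = 0
G(1) = mex{} = 0
G(2) = mex{} = 0
G(3) = mex{} = 0
G(4) = mex{0} = 1
G(5) = mex{0} = 1
G(6) = mex{0,0} = 1
G(7) = mex{0,0,0} = 1
G(8) = mex{1,0,0,0} = 2
G(9) = mex{1,0,0,0,0} = 2
G(10) = mex{1,1,0,0,0} = 2
G(11) = mex{1,1,1,0,0} = 2
G(12) = mex{2,1,1,1,0} = 3
G(13) = mex{2,1,1,1,1} = 0
G(14) = mex{2,2,1,1,1} = 0
G(15) = mex{2,2,2,1,1} = 0
G(16) = mex{3,2,2,2,1} = 0
G(17) = mex{0,2,2,2,2} = 1
G(18) = mex{0,3,2,2,2} = 1
G(19) = mex{0,0,3,2,2} = 1
G(20) = mex{0,0,0,3,2} = 1
G(21) = mex{1,0,0,0,3} = 2
G(22) = mex{1,0,0,0,0} = 2
G(23) = mex{1,1,0,0,0} = 2
G(24) = mex{1,1,1,0,0} = 2
G(25) = mex{2,1,1,1,0} = 3
G(26) = mex{2,1,1,1,1} = 0
G(27) = mex{2,2,1,1,1} = 0
G(n+13) = G(n) holds for n = 0,…,8 (a full window of length max(S) = 9), so the sequence is purely periodic with period 13.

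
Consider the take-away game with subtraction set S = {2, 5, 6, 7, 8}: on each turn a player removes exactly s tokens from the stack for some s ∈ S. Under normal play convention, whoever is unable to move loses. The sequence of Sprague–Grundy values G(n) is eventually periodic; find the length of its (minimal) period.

13

n :  0  1  2  3  4  5  6  7  8  9 10 11 12 13 14 15 16 17 18 19 20 21 22 23 24 25 26 27
G :  0  0  1  1  0  2  1  3  2  2  3  3  4  0  0  1  1  0  2  1  3  2  2  3  3  4  0  0
G(n+13) = G(n) holds for n = 0,…,7 (a full window of length max(S) = 8), so the sequence is purely periodic with period 13.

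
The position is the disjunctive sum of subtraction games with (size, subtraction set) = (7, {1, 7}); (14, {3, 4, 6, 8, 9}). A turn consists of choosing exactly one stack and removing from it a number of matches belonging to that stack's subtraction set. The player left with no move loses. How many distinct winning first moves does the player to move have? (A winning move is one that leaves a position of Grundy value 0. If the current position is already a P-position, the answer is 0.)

3

Stack A, S = {1, 7}:
n : 0 1 2 3 4 5 6 7
G : 0 1 0 1 0 1 0 1
G_A(7) = 1.
Stack B, S = {3, 4, 6, 8, 9}:
n :  0  1  2  3  4  5  6  7  8  9 10 11 12 13 14
G :  0  0  0  1  1  1  2  2  2  3  3  3  0  0  0
G_B(14) = 0.
Combined Grundy value = 1 ⊕ 0 = 1.
A winning move leaves total XOR = 0, i.e. changes one component's Grundy value g to g ⊕ X where X is the current total.
Stack A: need g' = 1⊕1 = 0. Options: 7−1→G=0, 7−7→G=0. Hits: 2.
Stack B: need g' = 0⊕1 = 1. Options: 14−3→G=3, 14−4→G=3, 14−6→G=2, 14−8→G=2, 14−9→G=1. Hits: 1.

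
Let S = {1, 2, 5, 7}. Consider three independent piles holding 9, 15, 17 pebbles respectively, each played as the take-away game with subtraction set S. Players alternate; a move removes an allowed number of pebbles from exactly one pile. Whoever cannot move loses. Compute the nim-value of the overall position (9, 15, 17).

All piles use S = {1, 2, 5, 7}:
G(0) = 0
G(1) = mex{0} = 1
G(2) = mex{1,0} = 2
G(3) = mex{2,1} = 0
G(4) = mex{0,2} = 1
G(5) = mex{1,0,0} = 2
G(6) = mex{2,1,1} = 0
G(7) = mex{0,2,2,0} = 1
G(8) = mex{1,0,0,1} = 2
G(9) = mex{2,1,1,2} = 0
G(10) = mex{0,2,2,0} = 1
G(11) = mex{1,0,0,1} = 2
G(12) = mex{2,1,1,2} = 0
G(13) = mex{0,2,2,0} = 1
G(14) = mex{1,0,0,1} = 2
G(15) = mex{2,1,1,2} = 0
G(16) = mex{0,2,2,0} = 1
G(17) = mex{1,0,0,1} = 2
Pile A: G(9) = 0.
Pile B: G(15) = 0.
Pile C: G(17) = 2.
Combined Grundy value = 0 ⊕ 0 ⊕ 2 = 2.

2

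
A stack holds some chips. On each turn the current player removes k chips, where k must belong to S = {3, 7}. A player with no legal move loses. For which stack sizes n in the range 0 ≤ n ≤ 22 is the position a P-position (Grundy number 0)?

n :  0  1  2  3  4  5  6  7  8  9 10 11 12 13 14 15 16 17 18 19 20 21 22
G :  0  0  0  1  1  1  0  2  2  1  0  0  0  1  1  1  0  2  2  1  0  0  0
P-positions are exactly the n with G(n) = 0.

0, 1, 2, 6, 10, 11, 12, 16, 20, 21, 22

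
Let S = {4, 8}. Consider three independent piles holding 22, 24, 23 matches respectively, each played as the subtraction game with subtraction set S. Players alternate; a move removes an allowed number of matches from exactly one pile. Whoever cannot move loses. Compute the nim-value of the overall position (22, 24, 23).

0

All piles use S = {4, 8}:
G(0) = 0
G(1) = mex{} = 0
G(2) = mex{} = 0
G(3) = mex{} = 0
G(4) = mex{0} = 1
G(5) = mex{0} = 1
G(6) = mex{0} = 1
G(7) = mex{0} = 1
G(8) = mex{1,0} = 2
G(9) = mex{1,0} = 2
G(10) = mex{1,0} = 2
G(11) = mex{1,0} = 2
G(12) = mex{2,1} = 0
G(13) = mex{2,1} = 0
G(14) = mex{2,1} = 0
G(15) = mex{2,1} = 0
G(16) = mex{0,2} = 1
G(17) = mex{0,2} = 1
G(18) = mex{0,2} = 1
G(19) = mex{0,2} = 1
G(20) = mex{1,0} = 2
G(21) = mex{1,0} = 2
G(22) = mex{1,0} = 2
G(23) = mex{1,0} = 2
G(24) = mex{2,1} = 0
Pile A: G(22) = 2.
Pile B: G(24) = 0.
Pile C: G(23) = 2.
Combined Grundy value = 2 ⊕ 0 ⊕ 2 = 0.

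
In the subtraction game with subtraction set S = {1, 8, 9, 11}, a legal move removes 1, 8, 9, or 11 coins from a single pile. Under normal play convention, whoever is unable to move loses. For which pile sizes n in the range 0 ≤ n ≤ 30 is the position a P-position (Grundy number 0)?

G(0) = 0
G(1) = mex{0} = 1
G(2) = mex{1} = 0
G(3) = mex{0} = 1
G(4) = mex{1} = 0
G(5) = mex{0} = 1
G(6) = mex{1} = 0
G(7) = mex{0} = 1
G(8) = mex{1,0} = 2
G(9) = mex{2,1,0} = 3
G(10) = mex{3,0,1} = 2
G(11) = mex{2,1,0,0} = 3
G(12) = mex{3,0,1,1} = 2
G(13) = mex{2,1,0,0} = 3
G(14) = mex{3,0,1,1} = 2
G(15) = mex{2,1,0,0} = 3
G(16) = mex{3,2,1,1} = 0
G(17) = mex{0,3,2,0} = 1
G(18) = mex{1,2,3,1} = 0
G(19) = mex{0,3,2,2} = 1
G(20) = mex{1,2,3,3} = 0
G(21) = mex{0,3,2,2} = 1
G(22) = mex{1,2,3,3} = 0
G(23) = mex{0,3,2,2} = 1
G(24) = mex{1,0,3,3} = 2
G(25) = mex{2,1,0,2} = 3
G(26) = mex{3,0,1,3} = 2
G(27) = mex{2,1,0,0} = 3
G(28) = mex{3,0,1,1} = 2
G(29) = mex{2,1,0,0} = 3
G(30) = mex{3,0,1,1} = 2
P-positions are exactly the n with G(n) = 0.

0, 2, 4, 6, 16, 18, 20, 22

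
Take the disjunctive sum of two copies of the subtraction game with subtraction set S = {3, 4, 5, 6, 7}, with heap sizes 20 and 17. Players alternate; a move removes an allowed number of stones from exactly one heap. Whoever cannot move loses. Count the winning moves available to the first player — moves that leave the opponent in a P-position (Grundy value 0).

5

All heaps use S = {3, 4, 5, 6, 7}:
G(0) = 0
G(1) = mex{} = 0
G(2) = mex{} = 0
G(3) = mex{0} = 1
G(4) = mex{0,0} = 1
G(5) = mex{0,0,0} = 1
G(6) = mex{1,0,0,0} = 2
G(7) = mex{1,1,0,0,0} = 2
G(8) = mex{1,1,1,0,0} = 2
G(9) = mex{2,1,1,1,0} = 3
G(10) = mex{2,2,1,1,1} = 0
G(11) = mex{2,2,2,1,1} = 0
G(12) = mex{3,2,2,2,1} = 0
G(13) = mex{0,3,2,2,2} = 1
G(14) = mex{0,0,3,2,2} = 1
G(15) = mex{0,0,0,3,2} = 1
G(16) = mex{1,0,0,0,3} = 2
G(17) = mex{1,1,0,0,0} = 2
G(18) = mex{1,1,1,0,0} = 2
G(19) = mex{2,1,1,1,0} = 3
G(20) = mex{2,2,1,1,1} = 0
Heap A: G(20) = 0.
Heap B: G(17) = 2.
Combined Grundy value = 0 ⊕ 2 = 2.
A winning move leaves total XOR = 0, i.e. changes one component's Grundy value g to g ⊕ X where X is the current total.
Heap A: need g' = 0⊕2 = 2. Options: 20−3→G=2, 20−4→G=2, 20−5→G=1, 20−6→G=1, 20−7→G=1. Hits: 2.
Heap B: need g' = 2⊕2 = 0. Options: 17−3→G=1, 17−4→G=1, 17−5→G=0, 17−6→G=0, 17−7→G=0. Hits: 3.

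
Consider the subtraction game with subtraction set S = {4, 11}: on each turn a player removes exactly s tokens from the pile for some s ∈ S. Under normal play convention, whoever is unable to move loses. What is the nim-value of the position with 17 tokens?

0

n :  0  1  2  3  4  5  6  7  8  9 10 11 12 13 14 15 16 17
G :  0  0  0  0  1  1  1  1  0  0  0  2  1  1  1  0  0  0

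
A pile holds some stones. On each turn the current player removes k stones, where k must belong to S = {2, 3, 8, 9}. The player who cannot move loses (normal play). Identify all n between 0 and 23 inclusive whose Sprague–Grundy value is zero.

0, 1, 5, 6, 11, 12, 16, 17, 22, 23

n :  0  1  2  3  4  5  6  7  8  9 10 11 12 13 14 15 16 17 18 19 20 21 22 23
G :  0  0  1  1  2  0  0  1  1  2  2  0  0  1  1  2  0  0  1  1  2  2  0  0
P-positions are exactly the n with G(n) = 0.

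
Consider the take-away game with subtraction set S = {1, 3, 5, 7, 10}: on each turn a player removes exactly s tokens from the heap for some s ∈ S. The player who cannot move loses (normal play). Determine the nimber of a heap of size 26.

1

G(0) = 0
G(1) = mex{0} = 1
G(2) = mex{1} = 0
G(3) = mex{0,0} = 1
G(4) = mex{1,1} = 0
G(5) = mex{0,0,0} = 1
G(6) = mex{1,1,1} = 0
G(7) = mex{0,0,0,0} = 1
G(8) = mex{1,1,1,1} = 0
G(9) = mex{0,0,0,0} = 1
G(10) = mex{1,1,1,1,0} = 2
G(11) = mex{2,0,0,0,1} = 3
G(12) = mex{3,1,1,1,0} = 2
G(13) = mex{2,2,0,0,1} = 3
G(14) = mex{3,3,1,1,0} = 2
G(15) = mex{2,2,2,0,1} = 3
G(16) = mex{3,3,3,1,0} = 2
G(17) = mex{2,2,2,2,1} = 0
G(18) = mex{0,3,3,3,0} = 1
G(19) = mex{1,2,2,2,1} = 0
G(20) = mex{0,0,3,3,2} = 1
G(21) = mex{1,1,2,2,3} = 0
G(22) = mex{0,0,0,3,2} = 1
G(23) = mex{1,1,1,2,3} = 0
G(24) = mex{0,0,0,0,2} = 1
G(25) = mex{1,1,1,1,3} = 0
G(26) = mex{0,0,0,0,2} = 1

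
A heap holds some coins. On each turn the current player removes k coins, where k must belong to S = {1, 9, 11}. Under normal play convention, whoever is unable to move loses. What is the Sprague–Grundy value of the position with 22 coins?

0

n :  0  1  2  3  4  5  6  7  8  9 10 11 12 13 14 15 16 17 18 19 20 21 22
G :  0  1  0  1  0  1  0  1  0  1  0  1  0  1  0  1  0  1  0  1  0  1  0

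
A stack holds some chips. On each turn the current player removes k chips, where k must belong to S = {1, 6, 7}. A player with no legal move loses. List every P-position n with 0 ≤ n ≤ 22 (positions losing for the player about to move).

0, 2, 4, 12, 14, 16

G(0) = 0
G(1) = mex{0} = 1
G(2) = mex{1} = 0
G(3) = mex{0} = 1
G(4) = mex{1} = 0
G(5) = mex{0} = 1
G(6) = mex{1,0} = 2
G(7) = mex{2,1,0} = 3
G(8) = mex{3,0,1} = 2
G(9) = mex{2,1,0} = 3
G(10) = mex{3,0,1} = 2
G(11) = mex{2,1,0} = 3
G(12) = mex{3,2,1} = 0
G(13) = mex{0,3,2} = 1
G(14) = mex{1,2,3} = 0
G(15) = mex{0,3,2} = 1
G(16) = mex{1,2,3} = 0
G(17) = mex{0,3,2} = 1
G(18) = mex{1,0,3} = 2
G(19) = mex{2,1,0} = 3
G(20) = mex{3,0,1} = 2
G(21) = mex{2,1,0} = 3
G(22) = mex{3,0,1} = 2
P-positions are exactly the n with G(n) = 0.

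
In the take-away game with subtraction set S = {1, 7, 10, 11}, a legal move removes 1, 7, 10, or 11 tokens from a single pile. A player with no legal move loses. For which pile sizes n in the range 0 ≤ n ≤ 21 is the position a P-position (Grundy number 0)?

G(0) = 0
G(1) = mex{0} = 1
G(2) = mex{1} = 0
G(3) = mex{0} = 1
G(4) = mex{1} = 0
G(5) = mex{0} = 1
G(6) = mex{1} = 0
G(7) = mex{0,0} = 1
G(8) = mex{1,1} = 0
G(9) = mex{0,0} = 1
G(10) = mex{1,1,0} = 2
G(11) = mex{2,0,1,0} = 3
G(12) = mex{3,1,0,1} = 2
G(13) = mex{2,0,1,0} = 3
G(14) = mex{3,1,0,1} = 2
G(15) = mex{2,0,1,0} = 3
G(16) = mex{3,1,0,1} = 2
G(17) = mex{2,2,1,0} = 3
G(18) = mex{3,3,0,1} = 2
G(19) = mex{2,2,1,0} = 3
G(20) = mex{3,3,2,1} = 0
G(21) = mex{0,2,3,2} = 1
P-positions are exactly the n with G(n) = 0.

0, 2, 4, 6, 8, 20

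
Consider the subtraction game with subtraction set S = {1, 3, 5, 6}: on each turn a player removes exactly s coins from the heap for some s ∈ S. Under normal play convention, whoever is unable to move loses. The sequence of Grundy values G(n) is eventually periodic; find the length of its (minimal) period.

G(0) = 0
G(1) = mex{0} = 1
G(2) = mex{1} = 0
G(3) = mex{0,0} = 1
G(4) = mex{1,1} = 0
G(5) = mex{0,0,0} = 1
G(6) = mex{1,1,1,0} = 2
G(7) = mex{2,0,0,1} = 3
G(8) = mex{3,1,1,0} = 2
G(9) = mex{2,2,0,1} = 3
G(10) = mex{3,3,1,0} = 2
G(11) = mex{2,2,2,1} = 0
G(12) = mex{0,3,3,2} = 1
G(13) = mex{1,2,2,3} = 0
G(14) = mex{0,0,3,2} = 1
G(15) = mex{1,1,2,3} = 0
G(16) = mex{0,0,0,2} = 1
G(17) = mex{1,1,1,0} = 2
G(18) = mex{2,0,0,1} = 3
G(19) = mex{3,1,1,0} = 2
G(20) = mex{2,2,0,1} = 3
G(21) = mex{3,3,1,0} = 2
G(22) = mex{2,2,2,1} = 0
G(23) = mex{0,3,3,2} = 1
G(n+11) = G(n) holds for n = 0,…,5 (a full window of length max(S) = 6), so the sequence is purely periodic with period 11.

11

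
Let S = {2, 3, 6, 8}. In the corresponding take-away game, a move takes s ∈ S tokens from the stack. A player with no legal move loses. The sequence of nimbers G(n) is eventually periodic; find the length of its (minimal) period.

14

n :  0  1  2  3  4  5  6  7  8  9 10 11 12 13 14 15 16 17 18 19 20 21 22 23 24 25 26 27 28 29
G :  0  0  1  1  2  0  3  1  2  2  0  3  1  2  0  0  1  1  2  0  3  1  2  2  0  3  1  2  0  0
G(n+14) = G(n) holds for n = 0,…,7 (a full window of length max(S) = 8), so the sequence is purely periodic with period 14.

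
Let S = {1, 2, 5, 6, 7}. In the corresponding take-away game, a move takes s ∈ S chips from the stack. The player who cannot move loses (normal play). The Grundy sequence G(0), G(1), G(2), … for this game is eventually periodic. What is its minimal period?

11

G(0) = 0
G(1) = mex{0} = 1
G(2) = mex{1,0} = 2
G(3) = mex{2,1} = 0
G(4) = mex{0,2} = 1
G(5) = mex{1,0,0} = 2
G(6) = mex{2,1,1,0} = 3
G(7) = mex{3,2,2,1,0} = 4
G(8) = mex{4,3,0,2,1} = 5
G(9) = mex{5,4,1,0,2} = 3
G(10) = mex{3,5,2,1,0} = 4
G(11) = mex{4,3,3,2,1} = 0
G(12) = mex{0,4,4,3,2} = 1
G(13) = mex{1,0,5,4,3} = 2
G(14) = mex{2,1,3,5,4} = 0
G(15) = mex{0,2,4,3,5} = 1
G(16) = mex{1,0,0,4,3} = 2
G(17) = mex{2,1,1,0,4} = 3
G(18) = mex{3,2,2,1,0} = 4
G(19) = mex{4,3,0,2,1} = 5
G(20) = mex{5,4,1,0,2} = 3
G(21) = mex{3,5,2,1,0} = 4
G(22) = mex{4,3,3,2,1} = 0
G(23) = mex{0,4,4,3,2} = 1
G(n+11) = G(n) holds for n = 0,…,6 (a full window of length max(S) = 7), so the sequence is purely periodic with period 11.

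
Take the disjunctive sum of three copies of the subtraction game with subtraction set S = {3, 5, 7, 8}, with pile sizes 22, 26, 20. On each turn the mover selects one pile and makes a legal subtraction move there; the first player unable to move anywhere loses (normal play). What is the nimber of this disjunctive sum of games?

All piles use S = {3, 5, 7, 8}:
G(0) = 0
G(1) = mex{} = 0
G(2) = mex{} = 0
G(3) = mex{0} = 1
G(4) = mex{0} = 1
G(5) = mex{0,0} = 1
G(6) = mex{1,0} = 2
G(7) = mex{1,0,0} = 2
G(8) = mex{1,1,0,0} = 2
G(9) = mex{2,1,0,0} = 3
G(10) = mex{2,1,1,0} = 3
G(11) = mex{2,2,1,1} = 0
G(12) = mex{3,2,1,1} = 0
G(13) = mex{3,2,2,1} = 0
G(14) = mex{0,3,2,2} = 1
G(15) = mex{0,3,2,2} = 1
G(16) = mex{0,0,3,2} = 1
G(17) = mex{1,0,3,3} = 2
G(18) = mex{1,0,0,3} = 2
G(19) = mex{1,1,0,0} = 2
G(20) = mex{2,1,0,0} = 3
G(21) = mex{2,1,1,0} = 3
G(22) = mex{2,2,1,1} = 0
G(23) = mex{3,2,1,1} = 0
G(24) = mex{3,2,2,1} = 0
G(25) = mex{0,3,2,2} = 1
G(26) = mex{0,3,2,2} = 1
Pile A: G(22) = 0.
Pile B: G(26) = 1.
Pile C: G(20) = 3.
Combined Grundy value = 0 ⊕ 1 ⊕ 3 = 2.

2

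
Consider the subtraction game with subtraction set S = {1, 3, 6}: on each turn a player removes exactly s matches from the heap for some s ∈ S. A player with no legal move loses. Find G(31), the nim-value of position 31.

n :  0  1  2  3  4  5  6  7  8  9 10 11 12 13 14 15 16 17 18 19 20 21 22 23 24 25 26 27 28 29 30 31
G :  0  1  0  1  0  1  2  3  2  0  1  0  1  0  1  2  3  2  0  1  0  1  0  1  2  3  2  0  1  0  1  0

0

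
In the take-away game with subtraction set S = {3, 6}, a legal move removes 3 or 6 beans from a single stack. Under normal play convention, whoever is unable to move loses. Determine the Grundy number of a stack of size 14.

G(0) = 0
G(1) = mex{} = 0
G(2) = mex{} = 0
G(3) = mex{0} = 1
G(4) = mex{0} = 1
G(5) = mex{0} = 1
G(6) = mex{1,0} = 2
G(7) = mex{1,0} = 2
G(8) = mex{1,0} = 2
G(9) = mex{2,1} = 0
G(10) = mex{2,1} = 0
G(11) = mex{2,1} = 0
G(12) = mex{0,2} = 1
G(13) = mex{0,2} = 1
G(14) = mex{0,2} = 1

1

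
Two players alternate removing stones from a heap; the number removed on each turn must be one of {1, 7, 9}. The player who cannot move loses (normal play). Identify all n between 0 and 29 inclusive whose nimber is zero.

0, 2, 4, 6, 8, 10, 12, 14, 16, 18, 20, 22, 24, 26, 28

G(0) = 0
G(1) = mex{0} = 1
G(2) = mex{1} = 0
G(3) = mex{0} = 1
G(4) = mex{1} = 0
G(5) = mex{0} = 1
G(6) = mex{1} = 0
G(7) = mex{0,0} = 1
G(8) = mex{1,1} = 0
G(9) = mex{0,0,0} = 1
G(10) = mex{1,1,1} = 0
G(11) = mex{0,0,0} = 1
G(12) = mex{1,1,1} = 0
G(13) = mex{0,0,0} = 1
G(14) = mex{1,1,1} = 0
G(15) = mex{0,0,0} = 1
G(16) = mex{1,1,1} = 0
G(17) = mex{0,0,0} = 1
G(18) = mex{1,1,1} = 0
G(19) = mex{0,0,0} = 1
G(20) = mex{1,1,1} = 0
G(21) = mex{0,0,0} = 1
G(22) = mex{1,1,1} = 0
G(23) = mex{0,0,0} = 1
G(24) = mex{1,1,1} = 0
G(25) = mex{0,0,0} = 1
G(26) = mex{1,1,1} = 0
G(27) = mex{0,0,0} = 1
G(28) = mex{1,1,1} = 0
G(29) = mex{0,0,0} = 1
P-positions are exactly the n with G(n) = 0.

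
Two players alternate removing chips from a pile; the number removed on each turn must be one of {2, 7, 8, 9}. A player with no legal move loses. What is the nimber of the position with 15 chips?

n :  0  1  2  3  4  5  6  7  8  9 10 11 12 13 14 15
G :  0  0  1  1  0  0  1  1  2  2  3  3  2  2  3  0

0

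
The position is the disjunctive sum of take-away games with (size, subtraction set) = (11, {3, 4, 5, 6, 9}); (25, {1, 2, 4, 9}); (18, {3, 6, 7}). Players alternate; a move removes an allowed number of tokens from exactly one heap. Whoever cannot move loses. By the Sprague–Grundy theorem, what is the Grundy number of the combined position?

Heap A, S = {3, 4, 5, 6, 9}:
n :  0  1  2  3  4  5  6  7  8  9 10 11
G :  0  0  0  1  1  1  2  2  2  3  3  3
G_A(11) = 3.
Heap B, S = {1, 2, 4, 9}:
G(0) = 0
G(1) = mex{0} = 1
G(2) = mex{1,0} = 2
G(3) = mex{2,1} = 0
G(4) = mex{0,2,0} = 1
G(5) = mex{1,0,1} = 2
G(6) = mex{2,1,2} = 0
G(7) = mex{0,2,0} = 1
G(8) = mex{1,0,1} = 2
G(9) = mex{2,1,2,0} = 3
G(10) = mex{3,2,0,1} = 4
G(11) = mex{4,3,1,2} = 0
G(12) = mex{0,4,2,0} = 1
G(13) = mex{1,0,3,1} = 2
G(14) = mex{2,1,4,2} = 0
G(15) = mex{0,2,0,0} = 1
G(16) = mex{1,0,1,1} = 2
G(17) = mex{2,1,2,2} = 0
G(18) = mex{0,2,0,3} = 1
G(19) = mex{1,0,1,4} = 2
G(20) = mex{2,1,2,0} = 3
G(21) = mex{3,2,0,1} = 4
G(22) = mex{4,3,1,2} = 0
G(23) = mex{0,4,2,0} = 1
G(24) = mex{1,0,3,1} = 2
G(25) = mex{2,1,4,2} = 0
G_B(25) = 0.
Heap C, S = {3, 6, 7}:
G(0) = 0
G(1) = mex{} = 0
G(2) = mex{} = 0
G(3) = mex{0} = 1
G(4) = mex{0} = 1
G(5) = mex{0} = 1
G(6) = mex{1,0} = 2
G(7) = mex{1,0,0} = 2
G(8) = mex{1,0,0} = 2
G(9) = mex{2,1,0} = 3
G(10) = mex{2,1,1} = 0
G(11) = mex{2,1,1} = 0
G(12) = mex{3,2,1} = 0
G(13) = mex{0,2,2} = 1
G(14) = mex{0,2,2} = 1
G(15) = mex{0,3,2} = 1
G(16) = mex{1,0,3} = 2
G(17) = mex{1,0,0} = 2
G(18) = mex{1,0,0} = 2
G_C(18) = 2.
Combined Grundy value = 3 ⊕ 0 ⊕ 2 = 1.

1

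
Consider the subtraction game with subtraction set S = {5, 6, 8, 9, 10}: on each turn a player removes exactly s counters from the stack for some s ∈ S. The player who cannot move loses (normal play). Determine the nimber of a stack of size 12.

n :  0  1  2  3  4  5  6  7  8  9 10 11 12
G :  0  0  0  0  0  1  1  1  1  1  2  2  2

2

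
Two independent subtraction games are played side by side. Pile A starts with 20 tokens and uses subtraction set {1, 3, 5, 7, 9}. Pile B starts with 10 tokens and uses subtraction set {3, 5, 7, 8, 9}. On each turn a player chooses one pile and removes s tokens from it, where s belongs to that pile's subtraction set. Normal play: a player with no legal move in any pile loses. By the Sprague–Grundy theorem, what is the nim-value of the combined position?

3

Pile A, S = {1, 3, 5, 7, 9}:
G(0) = 0
G(1) = mex{0} = 1
G(2) = mex{1} = 0
G(3) = mex{0,0} = 1
G(4) = mex{1,1} = 0
G(5) = mex{0,0,0} = 1
G(6) = mex{1,1,1} = 0
G(7) = mex{0,0,0,0} = 1
G(8) = mex{1,1,1,1} = 0
G(9) = mex{0,0,0,0,0} = 1
G(10) = mex{1,1,1,1,1} = 0
G(11) = mex{0,0,0,0,0} = 1
G(12) = mex{1,1,1,1,1} = 0
G(13) = mex{0,0,0,0,0} = 1
G(14) = mex{1,1,1,1,1} = 0
G(15) = mex{0,0,0,0,0} = 1
G(16) = mex{1,1,1,1,1} = 0
G(17) = mex{0,0,0,0,0} = 1
G(18) = mex{1,1,1,1,1} = 0
G(19) = mex{0,0,0,0,0} = 1
G(20) = mex{1,1,1,1,1} = 0
G_A(20) = 0.
Pile B, S = {3, 5, 7, 8, 9}:
n :  0  1  2  3  4  5  6  7  8  9 10
G :  0  0  0  1  1  1  2  2  2  3  3
G_B(10) = 3.
Combined Grundy value = 0 ⊕ 3 = 3.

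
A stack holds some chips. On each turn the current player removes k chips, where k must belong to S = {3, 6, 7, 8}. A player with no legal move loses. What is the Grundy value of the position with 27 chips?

G(0) = 0
G(1) = mex{} = 0
G(2) = mex{} = 0
G(3) = mex{0} = 1
G(4) = mex{0} = 1
G(5) = mex{0} = 1
G(6) = mex{1,0} = 2
G(7) = mex{1,0,0} = 2
G(8) = mex{1,0,0,0} = 2
G(9) = mex{2,1,0,0} = 3
G(10) = mex{2,1,1,0} = 3
G(11) = mex{2,1,1,1} = 0
G(12) = mex{3,2,1,1} = 0
G(13) = mex{3,2,2,1} = 0
G(14) = mex{0,2,2,2} = 1
G(15) = mex{0,3,2,2} = 1
G(16) = mex{0,3,3,2} = 1
G(17) = mex{1,0,3,3} = 2
G(18) = mex{1,0,0,3} = 2
G(19) = mex{1,0,0,0} = 2
G(20) = mex{2,1,0,0} = 3
G(21) = mex{2,1,1,0} = 3
G(22) = mex{2,1,1,1} = 0
G(23) = mex{3,2,1,1} = 0
G(24) = mex{3,2,2,1} = 0
G(25) = mex{0,2,2,2} = 1
G(26) = mex{0,3,2,2} = 1
G(27) = mex{0,3,3,2} = 1

1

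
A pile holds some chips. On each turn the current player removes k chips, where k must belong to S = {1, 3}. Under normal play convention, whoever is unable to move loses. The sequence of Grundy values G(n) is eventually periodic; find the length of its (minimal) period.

2

G(0) = 0
G(1) = mex{0} = 1
G(2) = mex{1} = 0
G(3) = mex{0,0} = 1
G(4) = mex{1,1} = 0
G(5) = mex{0,0} = 1
G(6) = mex{1,1} = 0
G(7) = mex{0,0} = 1
G(8) = mex{1,1} = 0
G(9) = mex{0,0} = 1
G(10) = mex{1,1} = 0
G(11) = mex{0,0} = 1
G(12) = mex{1,1} = 0
G(13) = mex{0,0} = 1
G(14) = mex{1,1} = 0
G(n+2) = G(n) holds for n = 0,…,2 (a full window of length max(S) = 3), so the sequence is purely periodic with period 2.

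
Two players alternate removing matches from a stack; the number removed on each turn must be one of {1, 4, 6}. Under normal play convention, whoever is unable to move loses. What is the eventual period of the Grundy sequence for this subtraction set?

n :  0  1  2  3  4  5  6  7  8  9 10 11 12 13 14
G :  0  1  0  1  2  0  1  0  1  2  0  1  0  1  2
G(n+5) = G(n) holds for n = 0,…,5 (a full window of length max(S) = 6), so the sequence is purely periodic with period 5.

5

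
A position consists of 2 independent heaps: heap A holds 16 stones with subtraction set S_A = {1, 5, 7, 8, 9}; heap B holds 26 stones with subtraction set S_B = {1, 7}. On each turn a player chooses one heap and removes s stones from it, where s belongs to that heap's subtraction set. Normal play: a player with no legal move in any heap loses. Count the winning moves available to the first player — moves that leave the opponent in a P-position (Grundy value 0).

Heap A, S = {1, 5, 7, 8, 9}:
n :  0  1  2  3  4  5  6  7  8  9 10 11 12 13 14 15 16
G :  0  1  0  1  0  1  0  1  2  3  2  3  2  3  2  3  0
G_A(16) = 0.
Heap B, S = {1, 7}:
G(0) = 0
G(1) = mex{0} = 1
G(2) = mex{1} = 0
G(3) = mex{0} = 1
G(4) = mex{1} = 0
G(5) = mex{0} = 1
G(6) = mex{1} = 0
G(7) = mex{0,0} = 1
G(8) = mex{1,1} = 0
G(9) = mex{0,0} = 1
G(10) = mex{1,1} = 0
G(11) = mex{0,0} = 1
G(12) = mex{1,1} = 0
G(13) = mex{0,0} = 1
G(14) = mex{1,1} = 0
G(15) = mex{0,0} = 1
G(16) = mex{1,1} = 0
G(17) = mex{0,0} = 1
G(18) = mex{1,1} = 0
G(19) = mex{0,0} = 1
G(20) = mex{1,1} = 0
G(21) = mex{0,0} = 1
G(22) = mex{1,1} = 0
G(23) = mex{0,0} = 1
G(24) = mex{1,1} = 0
G(25) = mex{0,0} = 1
G(26) = mex{1,1} = 0
G_B(26) = 0.
Combined Grundy value = 0 ⊕ 0 = 0.
A winning move leaves total XOR = 0, i.e. changes one component's Grundy value g to g ⊕ X where X is the current total.
Heap A: target g' = 0⊕0 = 0, but every legal move changes the Grundy value (mex property), so 0 moves.
Heap B: target g' = 0⊕0 = 0, but every legal move changes the Grundy value (mex property), so 0 moves.

0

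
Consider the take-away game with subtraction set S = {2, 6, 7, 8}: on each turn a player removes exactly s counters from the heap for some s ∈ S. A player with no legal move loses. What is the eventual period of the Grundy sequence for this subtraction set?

n :  0  1  2  3  4  5  6  7  8  9 10 11 12 13 14 15 16 17 18 19 20 21 22 23 24 25 26 27 28 29
G :  0  0  1  1  0  0  1  1  2  2  3  3  2  2  0  0  1  1  0  0  1  1  2  2  3  3  2  2  0  0
G(n+14) = G(n) holds for n = 0,…,7 (a full window of length max(S) = 8), so the sequence is purely periodic with period 14.

14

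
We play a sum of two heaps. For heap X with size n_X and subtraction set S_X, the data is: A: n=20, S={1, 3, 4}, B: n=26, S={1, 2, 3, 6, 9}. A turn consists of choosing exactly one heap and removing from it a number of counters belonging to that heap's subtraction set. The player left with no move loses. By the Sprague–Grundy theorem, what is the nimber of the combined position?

0

Heap A, S = {1, 3, 4}:
G(0) = 0
G(1) = mex{0} = 1
G(2) = mex{1} = 0
G(3) = mex{0,0} = 1
G(4) = mex{1,1,0} = 2
G(5) = mex{2,0,1} = 3
G(6) = mex{3,1,0} = 2
G(7) = mex{2,2,1} = 0
G(8) = mex{0,3,2} = 1
G(9) = mex{1,2,3} = 0
G(10) = mex{0,0,2} = 1
G(11) = mex{1,1,0} = 2
G(12) = mex{2,0,1} = 3
G(13) = mex{3,1,0} = 2
G(14) = mex{2,2,1} = 0
G(15) = mex{0,3,2} = 1
G(16) = mex{1,2,3} = 0
G(17) = mex{0,0,2} = 1
G(18) = mex{1,1,0} = 2
G(19) = mex{2,0,1} = 3
G(20) = mex{3,1,0} = 2
G_A(20) = 2.
Heap B, S = {1, 2, 3, 6, 9}:
G(0) = 0
G(1) = mex{0} = 1
G(2) = mex{1,0} = 2
G(3) = mex{2,1,0} = 3
G(4) = mex{3,2,1} = 0
G(5) = mex{0,3,2} = 1
G(6) = mex{1,0,3,0} = 2
G(7) = mex{2,1,0,1} = 3
G(8) = mex{3,2,1,2} = 0
G(9) = mex{0,3,2,3,0} = 1
G(10) = mex{1,0,3,0,1} = 2
G(11) = mex{2,1,0,1,2} = 3
G(12) = mex{3,2,1,2,3} = 0
G(13) = mex{0,3,2,3,0} = 1
G(14) = mex{1,0,3,0,1} = 2
G(15) = mex{2,1,0,1,2} = 3
G(16) = mex{3,2,1,2,3} = 0
G(17) = mex{0,3,2,3,0} = 1
G(18) = mex{1,0,3,0,1} = 2
G(19) = mex{2,1,0,1,2} = 3
G(20) = mex{3,2,1,2,3} = 0
G(21) = mex{0,3,2,3,0} = 1
G(22) = mex{1,0,3,0,1} = 2
G(23) = mex{2,1,0,1,2} = 3
G(24) = mex{3,2,1,2,3} = 0
G(25) = mex{0,3,2,3,0} = 1
G(26) = mex{1,0,3,0,1} = 2
G_B(26) = 2.
Combined Grundy value = 2 ⊕ 2 = 0.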